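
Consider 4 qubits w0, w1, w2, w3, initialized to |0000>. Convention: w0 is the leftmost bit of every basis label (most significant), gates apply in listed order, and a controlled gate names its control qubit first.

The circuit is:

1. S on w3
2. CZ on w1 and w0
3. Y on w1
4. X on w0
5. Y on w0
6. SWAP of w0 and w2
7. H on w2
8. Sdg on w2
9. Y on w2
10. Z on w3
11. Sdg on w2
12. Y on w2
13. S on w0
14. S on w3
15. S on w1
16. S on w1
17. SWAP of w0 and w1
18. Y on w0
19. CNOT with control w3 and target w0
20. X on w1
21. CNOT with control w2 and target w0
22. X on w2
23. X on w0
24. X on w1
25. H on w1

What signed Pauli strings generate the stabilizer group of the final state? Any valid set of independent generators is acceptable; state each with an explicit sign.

The final state is stabilized by the group generated by +XIXI, +IXII, +ZIZI, +IIIZ; other independent generating sets are equally valid.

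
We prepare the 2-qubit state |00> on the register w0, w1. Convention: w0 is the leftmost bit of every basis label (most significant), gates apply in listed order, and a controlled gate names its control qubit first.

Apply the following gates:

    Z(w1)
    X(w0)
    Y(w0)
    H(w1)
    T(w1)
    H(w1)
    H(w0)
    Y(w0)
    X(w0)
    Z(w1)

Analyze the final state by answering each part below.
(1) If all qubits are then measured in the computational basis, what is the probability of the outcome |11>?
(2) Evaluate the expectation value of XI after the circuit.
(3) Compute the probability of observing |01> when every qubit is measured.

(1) The probability of measuring |11> is 1/4 - sqrt(2)/8.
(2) In the final state, XI has expectation -1.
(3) The probability of measuring |01> is 1/4 - sqrt(2)/8.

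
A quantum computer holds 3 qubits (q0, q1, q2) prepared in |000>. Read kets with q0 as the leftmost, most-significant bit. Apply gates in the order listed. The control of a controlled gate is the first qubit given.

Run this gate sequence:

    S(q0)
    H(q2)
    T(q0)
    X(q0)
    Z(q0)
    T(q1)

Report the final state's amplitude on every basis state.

The final amplitudes are -sqrt(2)/2 on |100>, -sqrt(2)/2 on |101>, and 0 on every other basis state.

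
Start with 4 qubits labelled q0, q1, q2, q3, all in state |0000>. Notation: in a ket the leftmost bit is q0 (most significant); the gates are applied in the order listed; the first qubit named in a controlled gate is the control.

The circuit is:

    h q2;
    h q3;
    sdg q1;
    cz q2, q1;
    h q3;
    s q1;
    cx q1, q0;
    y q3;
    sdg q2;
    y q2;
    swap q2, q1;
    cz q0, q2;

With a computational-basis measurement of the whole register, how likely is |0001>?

The probability of measuring |0001> is 1/2.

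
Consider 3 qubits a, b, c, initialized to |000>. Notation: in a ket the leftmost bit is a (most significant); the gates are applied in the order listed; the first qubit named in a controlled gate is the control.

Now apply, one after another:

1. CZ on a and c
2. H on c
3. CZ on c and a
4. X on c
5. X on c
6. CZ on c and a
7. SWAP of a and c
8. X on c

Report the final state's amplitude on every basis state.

After the circuit, the state carries amplitude sqrt(2)/2 on |001>, sqrt(2)/2 on |101>, and 0 on every other basis state. Key observation: gates 3-6 undo each other exactly, leaving only the rest of the circuit to track.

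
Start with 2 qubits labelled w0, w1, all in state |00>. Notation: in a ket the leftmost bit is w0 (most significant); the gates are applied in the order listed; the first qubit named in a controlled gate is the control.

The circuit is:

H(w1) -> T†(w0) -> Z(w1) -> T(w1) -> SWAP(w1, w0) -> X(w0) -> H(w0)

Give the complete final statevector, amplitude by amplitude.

The resulting statevector has amplitude 1/2 - exp(I*pi/4)/2 on |00>, 0 on |01>, -1/2 - exp(I*pi/4)/2 on |10>, 0 on |11>.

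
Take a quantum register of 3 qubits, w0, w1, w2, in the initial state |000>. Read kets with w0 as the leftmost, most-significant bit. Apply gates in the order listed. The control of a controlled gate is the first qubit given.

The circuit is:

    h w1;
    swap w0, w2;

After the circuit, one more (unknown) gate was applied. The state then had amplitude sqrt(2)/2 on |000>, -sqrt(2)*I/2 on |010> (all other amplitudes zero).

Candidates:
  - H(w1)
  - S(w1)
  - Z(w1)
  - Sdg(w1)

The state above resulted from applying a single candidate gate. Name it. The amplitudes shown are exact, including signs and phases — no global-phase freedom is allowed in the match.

It was Sdg(w1) that produced the state shown.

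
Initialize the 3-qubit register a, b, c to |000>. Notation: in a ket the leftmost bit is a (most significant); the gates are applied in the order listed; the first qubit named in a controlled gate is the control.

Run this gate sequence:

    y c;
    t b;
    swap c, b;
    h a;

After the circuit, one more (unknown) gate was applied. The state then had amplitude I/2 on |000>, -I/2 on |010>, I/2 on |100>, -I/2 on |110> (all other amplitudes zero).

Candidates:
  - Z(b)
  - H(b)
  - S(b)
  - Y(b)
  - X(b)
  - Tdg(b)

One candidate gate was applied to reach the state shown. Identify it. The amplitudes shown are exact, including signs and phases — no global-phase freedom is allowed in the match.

It was H(b) that produced the state shown.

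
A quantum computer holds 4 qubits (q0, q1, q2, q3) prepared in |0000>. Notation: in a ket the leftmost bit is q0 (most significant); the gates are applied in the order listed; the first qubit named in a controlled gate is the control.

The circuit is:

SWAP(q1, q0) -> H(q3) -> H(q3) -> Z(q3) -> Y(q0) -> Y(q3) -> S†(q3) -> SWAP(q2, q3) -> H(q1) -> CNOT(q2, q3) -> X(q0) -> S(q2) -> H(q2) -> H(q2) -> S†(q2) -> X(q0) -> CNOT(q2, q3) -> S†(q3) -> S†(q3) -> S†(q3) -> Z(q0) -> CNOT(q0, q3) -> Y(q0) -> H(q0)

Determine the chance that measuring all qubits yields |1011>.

The probability of measuring |1011> is 1/4. Key observation: steps 10-17 multiply out to the identity, so the circuit reduces to the remaining gates.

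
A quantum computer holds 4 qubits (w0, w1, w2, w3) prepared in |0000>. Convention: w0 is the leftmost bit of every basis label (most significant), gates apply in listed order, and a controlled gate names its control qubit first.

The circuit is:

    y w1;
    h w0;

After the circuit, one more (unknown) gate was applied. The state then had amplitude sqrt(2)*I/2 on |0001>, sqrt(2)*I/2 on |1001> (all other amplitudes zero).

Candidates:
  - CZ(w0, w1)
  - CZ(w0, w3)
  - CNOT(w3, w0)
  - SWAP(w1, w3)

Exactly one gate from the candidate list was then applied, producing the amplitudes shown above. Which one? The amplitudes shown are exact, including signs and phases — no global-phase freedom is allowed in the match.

The unique candidate consistent with the amplitudes is SWAP(w1, w3).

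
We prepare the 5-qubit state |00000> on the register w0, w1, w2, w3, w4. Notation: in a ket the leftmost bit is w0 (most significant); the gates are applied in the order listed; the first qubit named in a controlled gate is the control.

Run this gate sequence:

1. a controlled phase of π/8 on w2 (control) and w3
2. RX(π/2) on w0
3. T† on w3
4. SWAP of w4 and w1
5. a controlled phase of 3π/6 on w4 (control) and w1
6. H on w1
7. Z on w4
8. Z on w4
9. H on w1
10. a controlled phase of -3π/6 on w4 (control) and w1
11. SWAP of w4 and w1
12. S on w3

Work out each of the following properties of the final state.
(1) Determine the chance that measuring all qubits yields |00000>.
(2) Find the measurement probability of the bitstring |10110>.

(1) A full measurement returns |00000> with probability 1/2. Key observation: gates 4-11 undo each other exactly, leaving only the rest of the circuit to track.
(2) A full measurement returns |10110> with probability 0.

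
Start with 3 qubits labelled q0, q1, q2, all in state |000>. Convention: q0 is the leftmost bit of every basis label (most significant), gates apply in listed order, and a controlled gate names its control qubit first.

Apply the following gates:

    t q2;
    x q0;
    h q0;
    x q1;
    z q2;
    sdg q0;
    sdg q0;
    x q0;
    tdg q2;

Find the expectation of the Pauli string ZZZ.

The expectation value of ZZZ is 0.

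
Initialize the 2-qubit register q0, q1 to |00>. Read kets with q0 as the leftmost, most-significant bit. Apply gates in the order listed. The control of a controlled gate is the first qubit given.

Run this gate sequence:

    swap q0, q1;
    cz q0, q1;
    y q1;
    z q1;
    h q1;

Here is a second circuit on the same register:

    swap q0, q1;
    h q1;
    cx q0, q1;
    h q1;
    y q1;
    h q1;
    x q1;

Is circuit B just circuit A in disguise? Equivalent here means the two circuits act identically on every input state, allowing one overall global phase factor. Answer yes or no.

Yes: on every input state the two circuits agree up to one overall phase factor.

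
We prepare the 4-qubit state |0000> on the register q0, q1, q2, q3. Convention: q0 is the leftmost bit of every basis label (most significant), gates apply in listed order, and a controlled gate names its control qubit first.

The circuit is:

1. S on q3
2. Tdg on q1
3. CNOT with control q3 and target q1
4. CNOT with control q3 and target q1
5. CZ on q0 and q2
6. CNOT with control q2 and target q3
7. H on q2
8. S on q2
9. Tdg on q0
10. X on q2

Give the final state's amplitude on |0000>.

|0000> carries amplitude sqrt(2)*I/2 in the final state. Key observation: the block from step 3 through step 4 cancels to the identity and can be dropped.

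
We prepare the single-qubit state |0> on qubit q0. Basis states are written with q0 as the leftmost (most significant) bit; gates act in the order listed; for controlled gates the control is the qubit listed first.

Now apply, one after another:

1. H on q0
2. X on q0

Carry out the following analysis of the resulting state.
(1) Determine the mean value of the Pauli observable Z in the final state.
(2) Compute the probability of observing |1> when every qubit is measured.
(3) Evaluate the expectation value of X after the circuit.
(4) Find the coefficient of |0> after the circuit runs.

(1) The expectation value of Z is 0.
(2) Outcome |1> occurs with probability 1/2.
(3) In the final state, X has expectation 1.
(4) The amplitude on |0> is sqrt(2)/2.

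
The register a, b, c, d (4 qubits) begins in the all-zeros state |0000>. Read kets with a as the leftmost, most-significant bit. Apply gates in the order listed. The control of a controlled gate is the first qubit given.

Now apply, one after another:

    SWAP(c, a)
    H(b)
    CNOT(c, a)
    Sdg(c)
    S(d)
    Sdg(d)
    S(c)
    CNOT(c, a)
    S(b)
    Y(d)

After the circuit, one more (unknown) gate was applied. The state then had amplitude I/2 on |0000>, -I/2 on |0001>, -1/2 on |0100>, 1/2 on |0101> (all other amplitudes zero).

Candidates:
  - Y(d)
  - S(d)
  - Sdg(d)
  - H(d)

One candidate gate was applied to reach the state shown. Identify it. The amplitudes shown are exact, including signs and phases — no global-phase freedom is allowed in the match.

The unique candidate consistent with the amplitudes is H(d).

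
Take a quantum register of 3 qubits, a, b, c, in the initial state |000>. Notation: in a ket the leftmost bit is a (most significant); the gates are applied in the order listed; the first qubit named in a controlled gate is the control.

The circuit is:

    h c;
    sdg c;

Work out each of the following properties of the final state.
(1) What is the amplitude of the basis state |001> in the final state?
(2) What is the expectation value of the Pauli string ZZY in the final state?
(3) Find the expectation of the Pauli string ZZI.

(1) The amplitude on |001> is -sqrt(2)*I/2.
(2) The observable ZZY averages to -1.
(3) In the final state, ZZI has expectation 1.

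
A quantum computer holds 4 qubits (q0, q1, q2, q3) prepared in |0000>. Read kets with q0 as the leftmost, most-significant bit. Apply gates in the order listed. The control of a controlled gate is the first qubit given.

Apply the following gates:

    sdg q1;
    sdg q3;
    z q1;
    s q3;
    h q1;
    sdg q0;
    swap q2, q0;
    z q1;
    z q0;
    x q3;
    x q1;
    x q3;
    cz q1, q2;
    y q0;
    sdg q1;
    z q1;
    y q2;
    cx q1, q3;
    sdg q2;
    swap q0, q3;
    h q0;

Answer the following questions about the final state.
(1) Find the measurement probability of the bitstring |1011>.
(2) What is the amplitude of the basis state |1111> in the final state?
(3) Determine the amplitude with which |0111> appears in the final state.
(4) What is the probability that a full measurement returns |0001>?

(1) Outcome |1011> occurs with probability 1/4.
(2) The final state's coefficient on |1111> equals 1/2.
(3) |0111> carries amplitude -1/2 in the final state.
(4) Outcome |0001> occurs with probability 0.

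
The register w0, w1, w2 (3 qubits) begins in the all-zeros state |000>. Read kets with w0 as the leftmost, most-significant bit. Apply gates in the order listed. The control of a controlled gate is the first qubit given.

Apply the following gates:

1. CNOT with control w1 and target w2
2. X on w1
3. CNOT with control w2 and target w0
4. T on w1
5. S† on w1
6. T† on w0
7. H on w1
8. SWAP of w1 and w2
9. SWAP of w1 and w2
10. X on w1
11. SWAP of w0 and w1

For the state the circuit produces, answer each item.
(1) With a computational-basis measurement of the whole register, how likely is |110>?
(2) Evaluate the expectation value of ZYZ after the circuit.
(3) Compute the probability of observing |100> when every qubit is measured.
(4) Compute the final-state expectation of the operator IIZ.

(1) The probability of measuring |110> is 0. Key observation: the block from step 8 through step 9 cancels to the identity and can be dropped.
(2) The observable ZYZ averages to 0.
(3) Outcome |100> occurs with probability 1/2.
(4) The expectation value of IIZ is 1.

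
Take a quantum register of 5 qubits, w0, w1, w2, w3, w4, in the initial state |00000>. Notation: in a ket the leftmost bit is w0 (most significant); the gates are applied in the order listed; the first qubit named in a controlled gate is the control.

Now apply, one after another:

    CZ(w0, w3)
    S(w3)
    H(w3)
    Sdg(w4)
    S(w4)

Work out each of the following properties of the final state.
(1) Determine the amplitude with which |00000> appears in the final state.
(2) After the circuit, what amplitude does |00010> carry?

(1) The amplitude on |00000> is sqrt(2)/2.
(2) |00010> carries amplitude sqrt(2)/2 in the final state.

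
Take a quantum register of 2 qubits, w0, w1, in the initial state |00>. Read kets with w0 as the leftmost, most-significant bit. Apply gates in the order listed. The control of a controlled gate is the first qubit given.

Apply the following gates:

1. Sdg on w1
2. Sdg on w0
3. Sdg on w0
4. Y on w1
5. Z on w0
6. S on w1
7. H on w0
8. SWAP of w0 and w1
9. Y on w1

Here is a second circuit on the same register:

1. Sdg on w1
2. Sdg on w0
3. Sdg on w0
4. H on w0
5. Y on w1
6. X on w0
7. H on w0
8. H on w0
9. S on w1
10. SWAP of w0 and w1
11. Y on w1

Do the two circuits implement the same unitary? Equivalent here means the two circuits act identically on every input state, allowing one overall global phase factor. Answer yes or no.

Yes: on every input state the two circuits agree up to one overall phase factor.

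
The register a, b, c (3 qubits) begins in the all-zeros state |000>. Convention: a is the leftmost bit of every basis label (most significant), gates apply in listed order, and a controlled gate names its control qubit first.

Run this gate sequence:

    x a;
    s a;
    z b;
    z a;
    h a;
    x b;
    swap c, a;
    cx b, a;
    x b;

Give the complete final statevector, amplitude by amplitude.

After the circuit, the state carries amplitude -sqrt(2)*I/2 on |100>, sqrt(2)*I/2 on |101>, and 0 on every other basis state.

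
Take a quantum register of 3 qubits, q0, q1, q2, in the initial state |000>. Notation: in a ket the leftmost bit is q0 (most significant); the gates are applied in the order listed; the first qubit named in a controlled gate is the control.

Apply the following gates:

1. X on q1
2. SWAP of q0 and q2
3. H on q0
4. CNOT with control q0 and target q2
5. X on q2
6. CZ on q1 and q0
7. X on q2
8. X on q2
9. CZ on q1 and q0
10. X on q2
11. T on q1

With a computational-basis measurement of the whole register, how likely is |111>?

A full measurement returns |111> with probability 1/2. Key observation: the block from step 5 through step 10 cancels to the identity and can be dropped.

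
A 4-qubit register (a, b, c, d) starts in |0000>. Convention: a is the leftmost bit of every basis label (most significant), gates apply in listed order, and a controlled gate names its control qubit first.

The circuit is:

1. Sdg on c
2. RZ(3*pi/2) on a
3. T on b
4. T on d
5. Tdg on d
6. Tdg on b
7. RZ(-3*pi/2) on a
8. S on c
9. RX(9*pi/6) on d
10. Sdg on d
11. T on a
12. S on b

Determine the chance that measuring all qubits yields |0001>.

Outcome |0001> occurs with probability 1/2. Key observation: gates 1-8 undo each other exactly, leaving only the rest of the circuit to track.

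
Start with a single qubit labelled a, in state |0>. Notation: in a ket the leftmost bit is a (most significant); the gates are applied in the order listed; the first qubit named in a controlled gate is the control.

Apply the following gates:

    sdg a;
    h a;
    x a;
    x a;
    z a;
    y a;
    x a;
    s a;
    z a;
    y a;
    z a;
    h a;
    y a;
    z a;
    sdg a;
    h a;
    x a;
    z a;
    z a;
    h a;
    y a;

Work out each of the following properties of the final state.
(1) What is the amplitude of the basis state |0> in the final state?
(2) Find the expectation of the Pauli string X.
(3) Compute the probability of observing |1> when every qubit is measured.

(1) The amplitude on |0> is -1/2 - I/2.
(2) The expectation value of X is 1.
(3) Outcome |1> occurs with probability 1/2.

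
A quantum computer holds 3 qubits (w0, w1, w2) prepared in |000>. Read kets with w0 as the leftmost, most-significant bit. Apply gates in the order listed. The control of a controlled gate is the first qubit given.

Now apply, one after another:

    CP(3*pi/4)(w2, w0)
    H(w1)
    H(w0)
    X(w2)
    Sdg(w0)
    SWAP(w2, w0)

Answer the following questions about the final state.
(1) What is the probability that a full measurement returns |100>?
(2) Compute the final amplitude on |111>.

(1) The probability of measuring |100> is 1/4.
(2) |111> carries amplitude -I/2 in the final state.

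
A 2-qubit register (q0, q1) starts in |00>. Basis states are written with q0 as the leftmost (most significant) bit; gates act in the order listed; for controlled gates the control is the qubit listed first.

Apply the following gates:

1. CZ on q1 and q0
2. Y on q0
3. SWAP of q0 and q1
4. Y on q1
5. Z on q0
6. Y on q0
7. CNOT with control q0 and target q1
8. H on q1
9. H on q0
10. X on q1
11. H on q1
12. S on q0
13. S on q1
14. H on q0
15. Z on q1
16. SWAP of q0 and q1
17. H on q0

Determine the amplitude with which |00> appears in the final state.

|00> carries amplitude sqrt(2)*(-1 + I)/4 in the final state.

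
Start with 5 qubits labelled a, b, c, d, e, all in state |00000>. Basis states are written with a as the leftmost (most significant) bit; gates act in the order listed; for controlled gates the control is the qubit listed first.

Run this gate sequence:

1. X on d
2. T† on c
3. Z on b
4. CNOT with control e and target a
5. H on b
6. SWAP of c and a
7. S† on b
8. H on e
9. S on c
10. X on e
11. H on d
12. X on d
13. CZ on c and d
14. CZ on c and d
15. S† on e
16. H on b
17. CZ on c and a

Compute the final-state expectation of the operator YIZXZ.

In the final state, YIZXZ has expectation 0.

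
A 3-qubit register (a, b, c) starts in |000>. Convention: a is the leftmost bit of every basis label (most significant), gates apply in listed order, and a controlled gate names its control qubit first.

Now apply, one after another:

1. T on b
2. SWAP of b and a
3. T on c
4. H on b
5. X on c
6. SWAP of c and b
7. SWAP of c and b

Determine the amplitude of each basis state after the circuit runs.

The final amplitudes are sqrt(2)/2 on |001>, sqrt(2)/2 on |011>, and 0 on every other basis state. Key observation: gates 6-7 undo each other exactly, leaving only the rest of the circuit to track.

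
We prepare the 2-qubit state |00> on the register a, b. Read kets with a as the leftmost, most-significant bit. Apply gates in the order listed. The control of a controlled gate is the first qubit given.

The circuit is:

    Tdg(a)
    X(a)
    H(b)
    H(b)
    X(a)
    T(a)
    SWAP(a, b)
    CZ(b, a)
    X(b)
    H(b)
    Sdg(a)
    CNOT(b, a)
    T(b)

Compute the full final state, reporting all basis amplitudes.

After the circuit, the state carries amplitude sqrt(2)/2 on |00>, 0 on |01>, 0 on |10>, -sqrt(2)*exp(I*pi/4)/2 on |11>. Key observation: steps 1-6 multiply out to the identity, so the circuit reduces to the remaining gates.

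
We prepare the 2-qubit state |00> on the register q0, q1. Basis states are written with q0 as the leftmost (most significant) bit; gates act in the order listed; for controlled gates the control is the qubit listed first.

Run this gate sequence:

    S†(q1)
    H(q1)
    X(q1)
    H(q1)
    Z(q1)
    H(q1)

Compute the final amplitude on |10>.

The final state's coefficient on |10> equals 0.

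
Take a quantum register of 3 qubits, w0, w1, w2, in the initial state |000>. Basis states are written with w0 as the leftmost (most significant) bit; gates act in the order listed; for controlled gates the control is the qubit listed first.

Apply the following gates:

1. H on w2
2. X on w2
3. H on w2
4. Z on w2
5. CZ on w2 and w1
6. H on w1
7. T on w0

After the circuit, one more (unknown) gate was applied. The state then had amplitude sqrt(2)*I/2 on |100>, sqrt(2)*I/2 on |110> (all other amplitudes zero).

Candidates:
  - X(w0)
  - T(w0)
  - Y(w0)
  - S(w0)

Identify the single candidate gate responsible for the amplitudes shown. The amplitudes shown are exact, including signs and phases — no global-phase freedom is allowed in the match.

The applied gate was Y(w0). Key observation: the block from step 1 through step 4 cancels to the identity and can be dropped.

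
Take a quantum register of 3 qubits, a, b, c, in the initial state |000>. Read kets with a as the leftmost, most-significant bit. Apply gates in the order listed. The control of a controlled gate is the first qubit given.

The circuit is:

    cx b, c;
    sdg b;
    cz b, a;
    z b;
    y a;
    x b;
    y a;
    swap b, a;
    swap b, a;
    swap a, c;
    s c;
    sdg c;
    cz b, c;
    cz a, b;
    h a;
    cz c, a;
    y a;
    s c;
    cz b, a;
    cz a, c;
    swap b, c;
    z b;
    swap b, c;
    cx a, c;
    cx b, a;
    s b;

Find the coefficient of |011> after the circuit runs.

The amplitude on |011> is sqrt(2)/2.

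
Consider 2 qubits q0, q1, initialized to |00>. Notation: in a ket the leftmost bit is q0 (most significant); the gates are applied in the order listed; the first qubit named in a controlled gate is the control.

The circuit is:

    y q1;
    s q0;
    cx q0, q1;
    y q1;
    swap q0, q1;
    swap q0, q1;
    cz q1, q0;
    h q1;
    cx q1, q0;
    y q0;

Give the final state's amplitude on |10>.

The final state's coefficient on |10> equals sqrt(2)*I/2.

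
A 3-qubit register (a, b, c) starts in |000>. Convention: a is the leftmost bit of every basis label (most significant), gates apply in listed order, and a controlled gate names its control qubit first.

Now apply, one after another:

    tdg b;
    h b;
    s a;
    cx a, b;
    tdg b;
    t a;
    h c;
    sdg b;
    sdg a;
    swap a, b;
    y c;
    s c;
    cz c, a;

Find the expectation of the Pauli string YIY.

The expectation value of YIY is 0.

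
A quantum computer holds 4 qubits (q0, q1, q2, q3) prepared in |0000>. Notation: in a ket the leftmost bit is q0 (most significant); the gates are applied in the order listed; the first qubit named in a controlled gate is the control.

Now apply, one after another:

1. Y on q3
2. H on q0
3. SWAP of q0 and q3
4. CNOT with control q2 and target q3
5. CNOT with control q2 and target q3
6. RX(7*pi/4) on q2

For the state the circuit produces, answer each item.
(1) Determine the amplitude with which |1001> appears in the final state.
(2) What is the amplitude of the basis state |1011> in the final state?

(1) The final state's coefficient on |1001> equals -I*sqrt(2*sqrt(2) + 4)/4.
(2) |1011> carries amplitude sqrt(4 - 2*sqrt(2))/4 in the final state.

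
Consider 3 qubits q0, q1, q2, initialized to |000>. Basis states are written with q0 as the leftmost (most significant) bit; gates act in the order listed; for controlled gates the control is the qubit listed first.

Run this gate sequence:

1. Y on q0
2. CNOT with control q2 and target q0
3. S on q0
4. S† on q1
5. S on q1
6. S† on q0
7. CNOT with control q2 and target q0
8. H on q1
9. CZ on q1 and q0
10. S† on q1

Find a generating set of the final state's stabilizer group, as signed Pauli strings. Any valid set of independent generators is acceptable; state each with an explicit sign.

The stabilizer group can be generated by +IYI, -ZII, +IIZ, among other valid generating sets. Key observation: the block from step 2 through step 7 cancels to the identity and can be dropped.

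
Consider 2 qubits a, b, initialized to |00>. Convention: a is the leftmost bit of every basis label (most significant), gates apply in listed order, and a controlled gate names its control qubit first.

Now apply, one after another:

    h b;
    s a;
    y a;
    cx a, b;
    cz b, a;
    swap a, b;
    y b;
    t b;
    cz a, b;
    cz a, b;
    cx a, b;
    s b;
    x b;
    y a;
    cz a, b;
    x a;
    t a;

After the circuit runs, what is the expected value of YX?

In the final state, YX has expectation -sqrt(2)/2.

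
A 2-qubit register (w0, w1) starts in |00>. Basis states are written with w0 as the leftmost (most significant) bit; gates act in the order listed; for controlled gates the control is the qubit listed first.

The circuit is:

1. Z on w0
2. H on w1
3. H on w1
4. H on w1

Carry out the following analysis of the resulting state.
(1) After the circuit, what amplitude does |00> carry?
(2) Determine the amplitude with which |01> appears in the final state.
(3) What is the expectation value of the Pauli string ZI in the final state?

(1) The final state's coefficient on |00> equals sqrt(2)/2. Key observation: the block from step 2 through step 3 cancels to the identity and can be dropped.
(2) The final state's coefficient on |01> equals sqrt(2)/2.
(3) In the final state, ZI has expectation 1.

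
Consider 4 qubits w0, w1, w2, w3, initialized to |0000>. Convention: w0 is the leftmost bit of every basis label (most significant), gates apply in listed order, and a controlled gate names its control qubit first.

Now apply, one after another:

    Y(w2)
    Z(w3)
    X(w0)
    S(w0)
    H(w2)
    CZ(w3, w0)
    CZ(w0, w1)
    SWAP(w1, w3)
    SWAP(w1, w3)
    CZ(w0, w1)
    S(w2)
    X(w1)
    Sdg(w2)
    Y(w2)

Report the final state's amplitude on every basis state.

The final amplitudes are -sqrt(2)*I/2 on |1100>, -sqrt(2)*I/2 on |1110>, and 0 on every other basis state. Key observation: gates 7-10 undo each other exactly, leaving only the rest of the circuit to track.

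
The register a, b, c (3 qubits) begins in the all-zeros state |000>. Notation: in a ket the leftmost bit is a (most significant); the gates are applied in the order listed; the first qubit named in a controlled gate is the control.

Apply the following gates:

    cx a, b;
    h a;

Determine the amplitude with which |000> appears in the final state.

The amplitude on |000> is sqrt(2)/2.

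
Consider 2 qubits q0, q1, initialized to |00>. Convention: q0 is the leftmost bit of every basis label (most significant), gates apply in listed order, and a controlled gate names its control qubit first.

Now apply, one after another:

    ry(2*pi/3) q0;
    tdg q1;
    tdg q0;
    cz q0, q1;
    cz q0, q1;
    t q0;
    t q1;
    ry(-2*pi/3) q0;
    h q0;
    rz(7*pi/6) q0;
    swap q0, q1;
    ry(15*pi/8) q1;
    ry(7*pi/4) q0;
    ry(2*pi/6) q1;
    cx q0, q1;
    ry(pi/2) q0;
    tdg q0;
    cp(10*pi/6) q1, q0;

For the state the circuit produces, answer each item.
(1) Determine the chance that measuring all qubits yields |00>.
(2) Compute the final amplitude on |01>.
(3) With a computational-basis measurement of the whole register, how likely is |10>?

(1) A full measurement returns |00> with probability sin(pi/16)**2/4 + cos(pi/16)**2/4 - sqrt(6)*exp(5*I*pi/6)*cos(pi/16)**2/32 + sqrt(1/2 - sqrt(2)/4)*sqrt(sqrt(2)/4 + 1/2)*exp(-5*I*pi/6)*cos(pi/16)**2/8 + sqrt(3)*sqrt(1/2 - sqrt(2)/4)*sqrt(sqrt(2)/4 + 1/2)*exp(-5*I*pi/6)*sin(pi/16)*cos(pi/16)/4 + sqrt(2)*exp(-5*I*pi/6)*sin(pi/16)*cos(pi/16)/16 + sqrt(6)*exp(-5*I*pi/6)*sin(pi/16)**2/32 - sqrt(1/2 - sqrt(2)/4)*sqrt(sqrt(2)/4 + 1/2)*exp(5*I*pi/6)*sin(pi/16)**2/8 - sqrt(1/2 - sqrt(2)/4)*sqrt(sqrt(2)/4 + 1/2)*exp(-5*I*pi/6)*sin(pi/16)**2/8 + sqrt(6)*exp(5*I*pi/6)*sin(pi/16)**2/32 + sqrt(2)*exp(5*I*pi/6)*sin(pi/16)*cos(pi/16)/16 + sqrt(3)*sqrt(1/2 - sqrt(2)/4)*sqrt(sqrt(2)/4 + 1/2)*exp(5*I*pi/6)*sin(pi/16)*cos(pi/16)/4 + sqrt(1/2 - sqrt(2)/4)*sqrt(sqrt(2)/4 + 1/2)*exp(5*I*pi/6)*cos(pi/16)**2/8 - sqrt(6)*exp(-5*I*pi/6)*cos(pi/16)**2/32. Key observation: gates 1-8 undo each other exactly, leaving only the rest of the circuit to track.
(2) |01> carries amplitude sqrt(sqrt(2)/4 + 1/2)*exp(-7*I*pi/12)*cos(pi/16)/4 + sqrt(3)*sqrt(1/2 - sqrt(2)/4)*exp(-7*I*pi/12)*cos(pi/16)/4 - sqrt(1/2 - sqrt(2)/4)*exp(7*I*pi/12)*cos(pi/16)/4 + sqrt(1/2 - sqrt(2)/4)*exp(-7*I*pi/12)*sin(pi/16)/4 + sqrt(3)*sqrt(1/2 - sqrt(2)/4)*exp(7*I*pi/12)*sin(pi/16)/4 + sqrt(sqrt(2)/4 + 1/2)*exp(7*I*pi/12)*sin(pi/16)/4 - sqrt(3)*sqrt(sqrt(2)/4 + 1/2)*exp(-7*I*pi/12)*sin(pi/16)/4 + sqrt(3)*sqrt(sqrt(2)/4 + 1/2)*exp(7*I*pi/12)*cos(pi/16)/4 in the final state.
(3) Outcome |10> occurs with probability sin(pi/16)**2/4 + cos(pi/16)**2/4 - sqrt(6)*exp(5*I*pi/6)*cos(pi/16)**2/32 - sqrt(1/2 - sqrt(2)/4)*sqrt(sqrt(2)/4 + 1/2)*exp(5*I*pi/6)*cos(pi/16)**2/8 - sqrt(3)*sqrt(1/2 - sqrt(2)/4)*sqrt(sqrt(2)/4 + 1/2)*exp(5*I*pi/6)*sin(pi/16)*cos(pi/16)/4 + sqrt(2)*exp(-5*I*pi/6)*sin(pi/16)*cos(pi/16)/16 + sqrt(6)*exp(-5*I*pi/6)*sin(pi/16)**2/32 + sqrt(1/2 - sqrt(2)/4)*sqrt(sqrt(2)/4 + 1/2)*exp(-5*I*pi/6)*sin(pi/16)**2/8 + sqrt(1/2 - sqrt(2)/4)*sqrt(sqrt(2)/4 + 1/2)*exp(5*I*pi/6)*sin(pi/16)**2/8 + sqrt(6)*exp(5*I*pi/6)*sin(pi/16)**2/32 + sqrt(2)*exp(5*I*pi/6)*sin(pi/16)*cos(pi/16)/16 - sqrt(3)*sqrt(1/2 - sqrt(2)/4)*sqrt(sqrt(2)/4 + 1/2)*exp(-5*I*pi/6)*sin(pi/16)*cos(pi/16)/4 - sqrt(1/2 - sqrt(2)/4)*sqrt(sqrt(2)/4 + 1/2)*exp(-5*I*pi/6)*cos(pi/16)**2/8 - sqrt(6)*exp(-5*I*pi/6)*cos(pi/16)**2/32.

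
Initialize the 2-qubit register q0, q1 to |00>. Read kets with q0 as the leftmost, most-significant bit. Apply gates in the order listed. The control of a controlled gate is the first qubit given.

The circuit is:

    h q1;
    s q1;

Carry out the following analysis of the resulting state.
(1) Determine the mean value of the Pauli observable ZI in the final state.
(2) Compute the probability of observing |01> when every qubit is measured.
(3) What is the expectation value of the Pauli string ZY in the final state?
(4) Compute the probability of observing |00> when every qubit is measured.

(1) In the final state, ZI has expectation 1.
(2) The probability of measuring |01> is 1/2.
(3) In the final state, ZY has expectation 1.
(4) Outcome |00> occurs with probability 1/2.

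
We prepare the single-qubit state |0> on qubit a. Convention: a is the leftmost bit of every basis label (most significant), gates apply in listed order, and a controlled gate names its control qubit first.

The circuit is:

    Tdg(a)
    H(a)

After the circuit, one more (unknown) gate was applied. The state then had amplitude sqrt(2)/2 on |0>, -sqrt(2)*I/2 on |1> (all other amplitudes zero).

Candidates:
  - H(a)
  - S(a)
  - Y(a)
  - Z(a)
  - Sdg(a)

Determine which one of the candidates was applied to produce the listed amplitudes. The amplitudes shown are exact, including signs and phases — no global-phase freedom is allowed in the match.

The applied gate was Sdg(a).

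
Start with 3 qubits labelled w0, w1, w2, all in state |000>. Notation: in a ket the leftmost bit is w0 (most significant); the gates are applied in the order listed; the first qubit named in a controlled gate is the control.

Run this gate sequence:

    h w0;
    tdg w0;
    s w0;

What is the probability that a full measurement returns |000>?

Outcome |000> occurs with probability 1/2.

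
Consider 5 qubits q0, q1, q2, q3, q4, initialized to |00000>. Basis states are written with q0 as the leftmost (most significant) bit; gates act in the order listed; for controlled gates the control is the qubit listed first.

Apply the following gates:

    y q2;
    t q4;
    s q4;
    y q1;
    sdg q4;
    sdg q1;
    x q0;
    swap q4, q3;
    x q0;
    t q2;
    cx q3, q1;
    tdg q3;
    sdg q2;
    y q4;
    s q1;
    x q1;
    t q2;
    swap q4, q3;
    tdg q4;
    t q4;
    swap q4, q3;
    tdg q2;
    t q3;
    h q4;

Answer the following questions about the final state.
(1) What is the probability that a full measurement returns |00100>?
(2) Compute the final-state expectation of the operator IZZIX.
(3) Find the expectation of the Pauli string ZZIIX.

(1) The probability of measuring |00100> is 1/2.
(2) In the final state, IZZIX has expectation 1.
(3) In the final state, ZZIIX has expectation -1.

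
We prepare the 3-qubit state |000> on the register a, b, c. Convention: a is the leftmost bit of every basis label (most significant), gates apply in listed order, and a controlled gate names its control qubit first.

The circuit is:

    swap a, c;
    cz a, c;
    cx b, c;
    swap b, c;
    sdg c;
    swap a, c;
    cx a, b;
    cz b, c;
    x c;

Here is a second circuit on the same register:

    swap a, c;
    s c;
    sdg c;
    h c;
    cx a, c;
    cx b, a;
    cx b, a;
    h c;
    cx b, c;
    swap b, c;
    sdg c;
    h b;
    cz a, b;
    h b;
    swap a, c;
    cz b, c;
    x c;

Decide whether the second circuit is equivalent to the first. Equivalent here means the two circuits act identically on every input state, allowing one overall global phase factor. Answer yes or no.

No: there is an input state on which the two circuits produce genuinely different outputs (not merely differing by a phase).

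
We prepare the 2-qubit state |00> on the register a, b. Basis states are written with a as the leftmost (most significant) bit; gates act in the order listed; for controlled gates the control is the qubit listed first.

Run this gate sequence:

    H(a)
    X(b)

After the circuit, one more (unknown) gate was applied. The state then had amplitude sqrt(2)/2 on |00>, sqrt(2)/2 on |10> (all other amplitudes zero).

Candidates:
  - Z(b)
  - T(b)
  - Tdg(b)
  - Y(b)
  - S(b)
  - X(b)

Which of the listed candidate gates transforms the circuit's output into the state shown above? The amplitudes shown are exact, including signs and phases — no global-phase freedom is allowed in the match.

The unique candidate consistent with the amplitudes is X(b).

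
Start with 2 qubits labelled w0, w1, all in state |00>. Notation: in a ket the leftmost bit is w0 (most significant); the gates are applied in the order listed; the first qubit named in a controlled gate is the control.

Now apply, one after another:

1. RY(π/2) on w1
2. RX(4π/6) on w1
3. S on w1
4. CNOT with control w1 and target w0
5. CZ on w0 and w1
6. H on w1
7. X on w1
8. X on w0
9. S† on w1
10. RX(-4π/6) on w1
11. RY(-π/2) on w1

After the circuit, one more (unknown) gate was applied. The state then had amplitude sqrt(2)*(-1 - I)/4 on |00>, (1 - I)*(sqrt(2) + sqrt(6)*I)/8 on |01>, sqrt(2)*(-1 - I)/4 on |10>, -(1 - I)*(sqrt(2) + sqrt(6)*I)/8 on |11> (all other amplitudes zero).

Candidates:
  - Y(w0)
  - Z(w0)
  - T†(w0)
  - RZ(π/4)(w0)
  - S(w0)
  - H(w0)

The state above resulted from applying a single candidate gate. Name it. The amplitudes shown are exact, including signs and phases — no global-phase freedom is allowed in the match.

The applied gate was Y(w0).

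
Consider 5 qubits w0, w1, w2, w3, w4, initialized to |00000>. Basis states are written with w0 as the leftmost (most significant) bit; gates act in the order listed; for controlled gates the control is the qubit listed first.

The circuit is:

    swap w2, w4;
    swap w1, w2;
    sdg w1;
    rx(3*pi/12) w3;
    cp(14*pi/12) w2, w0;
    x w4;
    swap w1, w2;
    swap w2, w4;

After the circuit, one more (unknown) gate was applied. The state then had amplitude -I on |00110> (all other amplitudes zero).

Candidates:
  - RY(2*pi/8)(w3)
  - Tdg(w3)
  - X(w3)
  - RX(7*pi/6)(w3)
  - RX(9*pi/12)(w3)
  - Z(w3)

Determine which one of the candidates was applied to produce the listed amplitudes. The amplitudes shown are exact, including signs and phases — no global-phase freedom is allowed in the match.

The unique candidate consistent with the amplitudes is RX(9*pi/12)(w3).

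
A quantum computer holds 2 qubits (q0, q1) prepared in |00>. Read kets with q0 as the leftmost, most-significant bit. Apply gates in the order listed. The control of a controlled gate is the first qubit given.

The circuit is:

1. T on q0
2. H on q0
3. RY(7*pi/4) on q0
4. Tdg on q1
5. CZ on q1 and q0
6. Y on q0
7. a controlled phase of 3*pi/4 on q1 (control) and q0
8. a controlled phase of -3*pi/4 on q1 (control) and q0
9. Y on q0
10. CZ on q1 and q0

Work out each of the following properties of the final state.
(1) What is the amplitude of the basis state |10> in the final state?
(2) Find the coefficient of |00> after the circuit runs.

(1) |10> carries amplitude sqrt(2)*(-sqrt(sqrt(2) + 2) + sqrt(2 - sqrt(2)))/4 in the final state. Key observation: steps 5-10 multiply out to the identity, so the circuit reduces to the remaining gates.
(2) The amplitude on |00> is sqrt(2)*(-sqrt(sqrt(2) + 2) - sqrt(2 - sqrt(2)))/4.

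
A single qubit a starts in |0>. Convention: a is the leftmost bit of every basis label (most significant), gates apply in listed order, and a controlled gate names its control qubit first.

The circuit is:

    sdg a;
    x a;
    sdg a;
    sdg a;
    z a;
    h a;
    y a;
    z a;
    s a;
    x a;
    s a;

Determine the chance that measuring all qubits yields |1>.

The probability of measuring |1> is 1/2.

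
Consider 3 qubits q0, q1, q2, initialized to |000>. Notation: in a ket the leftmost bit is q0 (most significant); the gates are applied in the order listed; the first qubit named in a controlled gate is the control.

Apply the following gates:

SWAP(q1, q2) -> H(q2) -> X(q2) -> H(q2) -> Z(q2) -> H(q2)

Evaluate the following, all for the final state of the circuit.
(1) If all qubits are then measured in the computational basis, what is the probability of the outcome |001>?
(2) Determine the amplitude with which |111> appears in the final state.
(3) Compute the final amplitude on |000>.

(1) Outcome |001> occurs with probability 1/2. Key observation: gates 2-5 undo each other exactly, leaving only the rest of the circuit to track.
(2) The amplitude on |111> is 0.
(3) The amplitude on |000> is sqrt(2)/2.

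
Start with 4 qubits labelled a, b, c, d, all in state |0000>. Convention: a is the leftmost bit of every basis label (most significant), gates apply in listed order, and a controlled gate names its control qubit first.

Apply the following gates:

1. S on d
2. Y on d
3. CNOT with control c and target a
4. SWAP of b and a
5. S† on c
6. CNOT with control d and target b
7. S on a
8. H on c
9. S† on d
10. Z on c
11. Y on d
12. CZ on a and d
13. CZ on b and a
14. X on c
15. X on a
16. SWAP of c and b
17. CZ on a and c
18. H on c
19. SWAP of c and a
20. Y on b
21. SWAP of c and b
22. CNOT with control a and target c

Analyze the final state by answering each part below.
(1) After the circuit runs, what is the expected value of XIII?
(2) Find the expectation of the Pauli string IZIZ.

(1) The observable XIII averages to -1.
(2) The observable IZIZ averages to -1.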